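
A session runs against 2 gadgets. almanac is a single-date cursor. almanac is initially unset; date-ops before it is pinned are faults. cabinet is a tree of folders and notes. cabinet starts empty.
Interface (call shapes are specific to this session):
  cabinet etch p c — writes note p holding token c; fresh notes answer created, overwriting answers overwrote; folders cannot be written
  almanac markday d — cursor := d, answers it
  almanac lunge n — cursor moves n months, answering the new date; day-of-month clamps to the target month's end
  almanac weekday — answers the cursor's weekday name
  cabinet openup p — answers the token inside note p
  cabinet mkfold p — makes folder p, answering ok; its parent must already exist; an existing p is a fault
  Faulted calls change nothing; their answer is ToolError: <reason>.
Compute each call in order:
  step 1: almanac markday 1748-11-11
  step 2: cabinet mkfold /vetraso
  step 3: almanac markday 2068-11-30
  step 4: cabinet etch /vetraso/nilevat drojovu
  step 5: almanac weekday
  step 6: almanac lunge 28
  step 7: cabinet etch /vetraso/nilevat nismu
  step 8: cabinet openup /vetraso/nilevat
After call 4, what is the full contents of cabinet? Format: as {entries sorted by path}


Answer: {vetraso/, vetraso/nilevat=drojovu}

Derivation:
;; 1. almanac markday(d: 1748-11-11) -> 1748-11-11
;; 2. cabinet mkfold(p: /vetraso) -> ok
;; 3. almanac markday(d: 2068-11-30) -> 2068-11-30
;; 4. cabinet etch(p: /vetraso/nilevat, c: drojovu) -> created
;; 5. almanac weekday() -> Friday
;; 6. almanac lunge(n: 28) -> 2071-03-30
;; 7. cabinet etch(p: /vetraso/nilevat, c: nismu) -> overwrote
;; 8. cabinet openup(p: /vetraso/nilevat) -> nismu


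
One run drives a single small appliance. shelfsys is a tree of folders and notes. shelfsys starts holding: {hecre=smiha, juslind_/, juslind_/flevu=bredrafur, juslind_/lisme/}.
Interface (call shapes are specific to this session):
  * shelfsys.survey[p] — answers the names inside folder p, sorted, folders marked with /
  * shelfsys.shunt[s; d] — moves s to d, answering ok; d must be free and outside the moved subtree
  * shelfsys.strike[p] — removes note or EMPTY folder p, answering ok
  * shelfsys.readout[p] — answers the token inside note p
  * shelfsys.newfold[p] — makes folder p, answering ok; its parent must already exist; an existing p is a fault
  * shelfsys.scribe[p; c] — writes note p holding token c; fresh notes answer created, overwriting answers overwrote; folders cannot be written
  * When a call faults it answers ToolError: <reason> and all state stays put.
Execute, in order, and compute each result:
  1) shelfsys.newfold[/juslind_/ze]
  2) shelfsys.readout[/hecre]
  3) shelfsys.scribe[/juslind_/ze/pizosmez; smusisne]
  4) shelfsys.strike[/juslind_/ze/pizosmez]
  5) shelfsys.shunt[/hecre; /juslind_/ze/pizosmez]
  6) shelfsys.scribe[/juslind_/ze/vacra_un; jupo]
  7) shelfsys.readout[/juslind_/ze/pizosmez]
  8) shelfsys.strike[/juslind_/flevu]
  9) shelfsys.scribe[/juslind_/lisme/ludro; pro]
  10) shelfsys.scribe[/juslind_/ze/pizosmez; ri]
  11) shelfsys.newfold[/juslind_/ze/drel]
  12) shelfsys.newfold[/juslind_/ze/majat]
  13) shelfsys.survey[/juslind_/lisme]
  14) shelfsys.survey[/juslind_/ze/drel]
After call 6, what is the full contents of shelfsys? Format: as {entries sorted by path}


Act: newfold[p=/juslind_/ze]
Obs: ok
Act: readout[p=/hecre]
Obs: smiha
Act: scribe[p=/juslind_/ze/pizosmez; c=smusisne]
Obs: created
Act: strike[p=/juslind_/ze/pizosmez]
Obs: ok
Act: shunt[s=/hecre; d=/juslind_/ze/pizosmez]
Obs: ok
Act: scribe[p=/juslind_/ze/vacra_un; c=jupo]
Obs: created
Act: readout[p=/juslind_/ze/pizosmez]
Obs: smiha
Act: strike[p=/juslind_/flevu]
Obs: ok
Act: scribe[p=/juslind_/lisme/ludro; c=pro]
Obs: created
Act: scribe[p=/juslind_/ze/pizosmez; c=ri]
Obs: overwrote
Act: newfold[p=/juslind_/ze/drel]
Obs: ok
Act: newfold[p=/juslind_/ze/majat]
Obs: ok
Act: survey[p=/juslind_/lisme]
Obs: [ludro]
Act: survey[p=/juslind_/ze/drel]
Obs: []

Answer: {juslind_/, juslind_/flevu=bredrafur, juslind_/lisme/, juslind_/ze/, juslind_/ze/pizosmez=smiha, juslind_/ze/vacra_un=jupo}


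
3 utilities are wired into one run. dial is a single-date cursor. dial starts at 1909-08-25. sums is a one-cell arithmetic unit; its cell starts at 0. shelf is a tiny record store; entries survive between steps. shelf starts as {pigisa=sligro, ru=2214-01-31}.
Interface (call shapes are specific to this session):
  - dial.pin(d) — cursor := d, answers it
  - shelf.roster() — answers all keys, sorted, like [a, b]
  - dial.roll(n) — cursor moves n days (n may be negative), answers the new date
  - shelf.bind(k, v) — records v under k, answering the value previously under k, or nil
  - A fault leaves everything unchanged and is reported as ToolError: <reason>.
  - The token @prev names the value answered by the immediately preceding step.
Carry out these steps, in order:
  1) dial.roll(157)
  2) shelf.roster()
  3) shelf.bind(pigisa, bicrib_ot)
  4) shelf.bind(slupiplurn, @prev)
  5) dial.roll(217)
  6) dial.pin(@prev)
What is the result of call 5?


>> dial.roll(n=157)
<< 1910-01-29
>> shelf.roster()
<< [pigisa, ru]
>> shelf.bind(k=pigisa, v=bicrib_ot)
<< sligro
>> shelf.bind(k=slupiplurn, v=@prev)
<< nil
>> dial.roll(n=217)
<< 1910-09-03
>> dial.pin(d=@prev)
<< 1910-09-03

Answer: 1910-09-03


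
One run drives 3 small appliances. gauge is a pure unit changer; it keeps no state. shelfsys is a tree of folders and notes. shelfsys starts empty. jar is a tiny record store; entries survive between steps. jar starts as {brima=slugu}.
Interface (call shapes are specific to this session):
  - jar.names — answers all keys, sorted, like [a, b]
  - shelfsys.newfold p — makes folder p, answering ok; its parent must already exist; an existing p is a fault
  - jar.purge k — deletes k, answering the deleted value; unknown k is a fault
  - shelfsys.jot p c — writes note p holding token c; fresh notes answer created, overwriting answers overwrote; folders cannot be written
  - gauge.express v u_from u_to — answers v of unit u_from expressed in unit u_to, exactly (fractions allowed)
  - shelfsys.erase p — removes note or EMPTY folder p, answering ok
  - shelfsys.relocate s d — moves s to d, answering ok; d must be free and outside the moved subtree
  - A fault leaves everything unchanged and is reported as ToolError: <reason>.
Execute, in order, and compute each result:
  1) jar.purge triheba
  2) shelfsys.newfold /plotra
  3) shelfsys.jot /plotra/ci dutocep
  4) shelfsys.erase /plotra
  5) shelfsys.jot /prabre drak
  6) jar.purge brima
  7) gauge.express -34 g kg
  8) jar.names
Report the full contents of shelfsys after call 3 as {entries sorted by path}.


Calling jar.purge on k='triheba', → ToolError: no such key triheba.
I invoke shelfsys.newfold on p='/plotra', and get ok.
Invoking shelfsys.jot on p='/plotra/ci', c='dutocep', and get created.
Using shelfsys.erase on p='/plotra', which returns ToolError: not empty.
Invoking shelfsys.jot on p='/prabre', c='drak', giving created.
Invoking jar.purge on k='brima', → slugu.
I invoke gauge.express on v='-34', u_from='g', u_to='kg', — result: -17/500.
Now I run jar.names, giving [].

Answer: {plotra/, plotra/ci=dutocep}


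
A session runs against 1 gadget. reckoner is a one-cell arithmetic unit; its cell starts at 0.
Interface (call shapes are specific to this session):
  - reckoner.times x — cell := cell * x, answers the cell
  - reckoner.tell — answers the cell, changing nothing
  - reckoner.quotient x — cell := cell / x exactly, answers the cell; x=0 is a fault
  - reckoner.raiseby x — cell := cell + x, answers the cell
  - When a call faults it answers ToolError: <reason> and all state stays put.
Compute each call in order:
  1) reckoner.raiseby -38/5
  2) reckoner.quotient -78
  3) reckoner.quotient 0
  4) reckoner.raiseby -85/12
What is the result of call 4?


Answer: -5449/780

Derivation:
% raiseby(x: -38/5) => -38/5
% quotient(x: -78) => 19/195
% quotient(x: 0) => ToolError: division by zero
% raiseby(x: -85/12) => -5449/780


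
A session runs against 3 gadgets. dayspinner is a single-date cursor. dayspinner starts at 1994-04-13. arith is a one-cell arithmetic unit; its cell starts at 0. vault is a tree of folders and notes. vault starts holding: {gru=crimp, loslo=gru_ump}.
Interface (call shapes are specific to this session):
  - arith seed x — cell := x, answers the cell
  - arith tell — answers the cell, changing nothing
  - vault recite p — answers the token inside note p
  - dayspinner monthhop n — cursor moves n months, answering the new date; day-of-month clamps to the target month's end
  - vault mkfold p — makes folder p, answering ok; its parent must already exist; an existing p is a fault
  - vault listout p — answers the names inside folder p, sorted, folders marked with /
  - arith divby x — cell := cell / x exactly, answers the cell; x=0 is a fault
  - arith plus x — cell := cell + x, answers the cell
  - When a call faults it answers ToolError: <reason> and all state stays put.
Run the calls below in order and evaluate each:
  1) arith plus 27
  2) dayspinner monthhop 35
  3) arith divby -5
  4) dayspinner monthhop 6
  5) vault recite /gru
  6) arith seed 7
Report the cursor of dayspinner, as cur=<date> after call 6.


Answer: cur=1997-09-13

Derivation:
Act: arith plus[x→27]
Obs: 27
Act: dayspinner monthhop[n→35]
Obs: 1997-03-13
Act: arith divby[x→-5]
Obs: -27/5
Act: dayspinner monthhop[n→6]
Obs: 1997-09-13
Act: vault recite[p→/gru]
Obs: crimp
Act: arith seed[x→7]
Obs: 7


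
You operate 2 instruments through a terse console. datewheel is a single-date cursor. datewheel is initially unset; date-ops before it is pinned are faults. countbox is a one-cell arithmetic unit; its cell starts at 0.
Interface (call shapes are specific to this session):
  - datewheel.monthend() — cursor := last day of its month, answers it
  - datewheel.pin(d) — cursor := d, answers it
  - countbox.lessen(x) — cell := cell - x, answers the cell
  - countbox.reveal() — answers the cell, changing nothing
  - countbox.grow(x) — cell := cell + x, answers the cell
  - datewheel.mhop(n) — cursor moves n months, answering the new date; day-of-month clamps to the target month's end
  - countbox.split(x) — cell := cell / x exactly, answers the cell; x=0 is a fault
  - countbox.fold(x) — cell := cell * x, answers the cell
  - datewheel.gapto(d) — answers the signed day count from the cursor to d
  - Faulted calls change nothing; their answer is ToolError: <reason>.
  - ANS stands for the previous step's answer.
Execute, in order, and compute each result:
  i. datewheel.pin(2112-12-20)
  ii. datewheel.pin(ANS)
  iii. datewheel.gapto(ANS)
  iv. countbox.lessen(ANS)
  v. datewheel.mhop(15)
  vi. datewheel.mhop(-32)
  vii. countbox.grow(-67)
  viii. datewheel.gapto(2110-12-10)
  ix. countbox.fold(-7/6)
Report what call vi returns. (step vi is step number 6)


-> datewheel.pin(2112-12-20)
<- 2112-12-20
-> datewheel.pin(ANS)
<- 2112-12-20
-> datewheel.gapto(ANS)
<- 0
-> countbox.lessen(ANS)
<- 0
-> datewheel.mhop(15)
<- 2114-03-20
-> datewheel.mhop(-32)
<- 2111-07-20
-> countbox.grow(-67)
<- -67
-> datewheel.gapto(2110-12-10)
<- -222
-> countbox.fold(-7/6)
<- 469/6

Answer: 2111-07-20


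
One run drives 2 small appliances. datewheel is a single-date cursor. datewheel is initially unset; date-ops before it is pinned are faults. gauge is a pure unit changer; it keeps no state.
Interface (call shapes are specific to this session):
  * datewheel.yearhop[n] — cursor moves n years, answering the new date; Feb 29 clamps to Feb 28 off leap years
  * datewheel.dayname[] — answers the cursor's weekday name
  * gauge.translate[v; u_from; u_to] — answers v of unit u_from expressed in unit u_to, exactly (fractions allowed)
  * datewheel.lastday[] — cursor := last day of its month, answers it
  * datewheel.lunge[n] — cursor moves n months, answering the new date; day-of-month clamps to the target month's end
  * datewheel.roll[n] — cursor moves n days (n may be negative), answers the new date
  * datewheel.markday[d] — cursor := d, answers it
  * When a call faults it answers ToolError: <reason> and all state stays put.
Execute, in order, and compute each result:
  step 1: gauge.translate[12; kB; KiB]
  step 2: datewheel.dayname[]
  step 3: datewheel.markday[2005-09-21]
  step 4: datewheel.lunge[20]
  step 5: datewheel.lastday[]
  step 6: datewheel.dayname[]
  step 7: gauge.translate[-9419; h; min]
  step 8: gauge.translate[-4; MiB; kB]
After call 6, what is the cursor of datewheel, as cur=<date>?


> gauge.translate v→12 u_from→kB u_to→KiB
:: 375/32
> datewheel.dayname
:: ToolError: no date set
> datewheel.markday d→2005-09-21
:: 2005-09-21
> datewheel.lunge n→20
:: 2007-05-21
> datewheel.lastday
:: 2007-05-31
> datewheel.dayname
:: Thursday
> gauge.translate v→-9419 u_from→h u_to→min
:: -565140
> gauge.translate v→-4 u_from→MiB u_to→kB
:: -524288/125

Answer: cur=2007-05-31


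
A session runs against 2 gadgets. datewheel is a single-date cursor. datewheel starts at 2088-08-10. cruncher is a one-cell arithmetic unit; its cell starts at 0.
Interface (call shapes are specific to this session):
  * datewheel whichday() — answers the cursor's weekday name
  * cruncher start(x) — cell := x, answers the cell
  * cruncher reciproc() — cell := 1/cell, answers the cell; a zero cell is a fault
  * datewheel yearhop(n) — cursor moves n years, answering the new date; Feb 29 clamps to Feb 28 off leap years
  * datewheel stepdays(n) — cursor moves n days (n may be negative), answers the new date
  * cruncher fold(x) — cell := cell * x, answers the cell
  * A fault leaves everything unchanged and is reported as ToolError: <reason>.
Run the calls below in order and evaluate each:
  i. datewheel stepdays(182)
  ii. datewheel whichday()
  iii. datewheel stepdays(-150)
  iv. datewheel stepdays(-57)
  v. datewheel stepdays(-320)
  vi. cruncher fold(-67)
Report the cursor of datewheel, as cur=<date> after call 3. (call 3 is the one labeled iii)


[in] datewheel stepdays n: 182
  2089-02-08
[in] datewheel whichday
  Tuesday
[in] datewheel stepdays n: -150
  2088-09-11
[in] datewheel stepdays n: -57
  2088-07-16
[in] datewheel stepdays n: -320
  2087-08-31
[in] cruncher fold x: -67
  0

Answer: cur=2088-09-11


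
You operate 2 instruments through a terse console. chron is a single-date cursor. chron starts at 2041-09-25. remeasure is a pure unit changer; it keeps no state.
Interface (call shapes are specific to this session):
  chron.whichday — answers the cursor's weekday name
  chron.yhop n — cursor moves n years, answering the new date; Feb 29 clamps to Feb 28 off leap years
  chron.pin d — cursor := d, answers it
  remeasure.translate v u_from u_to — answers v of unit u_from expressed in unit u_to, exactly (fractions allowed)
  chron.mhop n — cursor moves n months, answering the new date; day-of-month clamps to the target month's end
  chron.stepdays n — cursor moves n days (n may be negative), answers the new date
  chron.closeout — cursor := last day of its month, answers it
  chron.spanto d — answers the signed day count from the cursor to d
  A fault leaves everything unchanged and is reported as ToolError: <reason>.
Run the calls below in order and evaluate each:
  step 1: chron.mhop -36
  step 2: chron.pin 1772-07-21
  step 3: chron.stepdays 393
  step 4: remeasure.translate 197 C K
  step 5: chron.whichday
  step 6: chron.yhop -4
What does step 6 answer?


I invoke mhop with n→-36: 2038-09-25.
Using pin with d→1772-07-21: 1772-07-21.
I use stepdays with n→393, giving 1773-08-18.
I run translate with v→197, u_from→C, u_to→K, and see 9403/20.
Next I call whichday(), and get Wednesday.
Invoking yhop with n→-4, yielding 1769-08-18.

Answer: 1769-08-18


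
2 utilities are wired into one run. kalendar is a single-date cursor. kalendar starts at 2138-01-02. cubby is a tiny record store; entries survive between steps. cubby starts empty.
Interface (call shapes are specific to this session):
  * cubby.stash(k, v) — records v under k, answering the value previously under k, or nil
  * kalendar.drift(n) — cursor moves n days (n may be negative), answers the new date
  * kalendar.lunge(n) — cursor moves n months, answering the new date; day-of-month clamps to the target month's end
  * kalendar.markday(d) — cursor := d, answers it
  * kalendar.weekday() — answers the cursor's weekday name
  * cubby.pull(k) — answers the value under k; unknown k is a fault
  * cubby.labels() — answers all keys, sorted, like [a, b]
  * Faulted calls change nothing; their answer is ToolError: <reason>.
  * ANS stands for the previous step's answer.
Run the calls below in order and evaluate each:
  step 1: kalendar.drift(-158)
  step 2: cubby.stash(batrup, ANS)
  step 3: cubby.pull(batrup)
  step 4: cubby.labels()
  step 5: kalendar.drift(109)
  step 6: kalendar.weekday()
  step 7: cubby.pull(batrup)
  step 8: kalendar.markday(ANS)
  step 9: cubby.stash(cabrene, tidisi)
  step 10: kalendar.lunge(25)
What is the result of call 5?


% drift n='-158'
[out] 2137-07-28
% stash k='batrup' v='ANS'
[out] nil
% pull k='batrup'
[out] 2137-07-28
% labels
[out] [batrup]
% drift n='109'
[out] 2137-11-14
% weekday
[out] Thursday
% pull k='batrup'
[out] 2137-07-28
% markday d='ANS'
[out] 2137-07-28
% stash k='cabrene' v='tidisi'
[out] nil
% lunge n='25'
[out] 2139-08-28

Answer: 2137-11-14


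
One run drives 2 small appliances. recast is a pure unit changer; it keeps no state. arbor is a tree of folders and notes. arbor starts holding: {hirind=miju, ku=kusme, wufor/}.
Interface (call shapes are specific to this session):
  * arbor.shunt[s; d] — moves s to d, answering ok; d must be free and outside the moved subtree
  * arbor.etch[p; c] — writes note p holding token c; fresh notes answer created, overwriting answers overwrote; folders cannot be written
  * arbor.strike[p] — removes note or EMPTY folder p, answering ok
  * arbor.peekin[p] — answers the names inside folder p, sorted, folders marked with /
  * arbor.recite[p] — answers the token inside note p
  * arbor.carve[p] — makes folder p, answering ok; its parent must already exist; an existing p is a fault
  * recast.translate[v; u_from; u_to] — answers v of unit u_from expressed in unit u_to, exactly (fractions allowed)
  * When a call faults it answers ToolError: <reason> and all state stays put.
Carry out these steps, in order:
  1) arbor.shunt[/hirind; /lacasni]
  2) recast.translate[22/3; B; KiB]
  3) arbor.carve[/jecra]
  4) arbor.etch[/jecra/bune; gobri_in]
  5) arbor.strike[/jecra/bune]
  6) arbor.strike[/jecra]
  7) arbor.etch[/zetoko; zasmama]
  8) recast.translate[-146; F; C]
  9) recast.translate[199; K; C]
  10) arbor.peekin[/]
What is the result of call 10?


Answer: [ku, lacasni, wufor/, zetoko]

Derivation:
Invoking arbor.shunt on s→/hirind, d→/lacasni, and observe ok.
I try recast.translate on v→22/3, u_from→B, u_to→KiB, — result: 11/1536.
Next I call arbor.carve on p→/jecra, — result: ok.
Next I call arbor.etch on p→/jecra/bune, c→gobri_in, → created.
Next I call arbor.strike on p→/jecra/bune, giving ok.
I use arbor.strike on p→/jecra, and observe ok.
I invoke arbor.etch on p→/zetoko, c→zasmama, yielding created.
I use recast.translate on v→-146, u_from→F, u_to→C, and get -890/9.
Next I call recast.translate on v→199, u_from→K, u_to→C, yielding -1483/20.
I use arbor.peekin on p→/, — result: [ku, lacasni, wufor/, zetoko].


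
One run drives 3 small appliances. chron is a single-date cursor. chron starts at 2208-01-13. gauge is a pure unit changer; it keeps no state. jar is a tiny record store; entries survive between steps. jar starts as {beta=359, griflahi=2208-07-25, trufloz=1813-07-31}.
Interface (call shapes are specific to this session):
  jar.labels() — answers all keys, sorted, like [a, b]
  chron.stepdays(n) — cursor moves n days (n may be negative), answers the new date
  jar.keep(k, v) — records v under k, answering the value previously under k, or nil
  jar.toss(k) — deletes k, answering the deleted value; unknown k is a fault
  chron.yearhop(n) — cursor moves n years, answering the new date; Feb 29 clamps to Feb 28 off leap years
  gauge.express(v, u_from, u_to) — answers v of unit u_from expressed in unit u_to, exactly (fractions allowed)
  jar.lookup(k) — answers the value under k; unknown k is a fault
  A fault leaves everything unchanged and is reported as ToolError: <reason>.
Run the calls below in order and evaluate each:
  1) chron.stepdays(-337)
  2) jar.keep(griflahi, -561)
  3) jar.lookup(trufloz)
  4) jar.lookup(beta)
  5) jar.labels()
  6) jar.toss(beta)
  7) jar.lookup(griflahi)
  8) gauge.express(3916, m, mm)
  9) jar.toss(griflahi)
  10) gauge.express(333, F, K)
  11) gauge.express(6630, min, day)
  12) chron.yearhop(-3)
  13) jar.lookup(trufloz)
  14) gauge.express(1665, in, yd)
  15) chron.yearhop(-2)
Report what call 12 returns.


Next I call chron.stepdays with n: -337, which returns 2207-02-10.
Calling jar.keep with k: griflahi, v: -561, and observe 2208-07-25.
I invoke jar.lookup with k: trufloz, yielding 1813-07-31.
Calling jar.lookup with k: beta, giving 359.
I try jar.labels, and see [beta, griflahi, trufloz].
I use jar.toss with k: beta, which returns 359.
I try jar.lookup with k: griflahi: -561.
Calling gauge.express with v: 3916, u_from: m, u_to: mm, — result: 3916000.
I try jar.toss with k: griflahi, and get -561.
Using gauge.express with v: 333, u_from: F, u_to: K, yielding 79267/180.
Invoking gauge.express with v: 6630, u_from: min, u_to: day, and get 221/48.
Invoking chron.yearhop with n: -3, and get 2204-02-10.
I try jar.lookup with k: trufloz, — result: 1813-07-31.
I try gauge.express with v: 1665, u_from: in, u_to: yd, giving 185/4.
Invoking chron.yearhop with n: -2, and get 2202-02-10.

Answer: 2204-02-10


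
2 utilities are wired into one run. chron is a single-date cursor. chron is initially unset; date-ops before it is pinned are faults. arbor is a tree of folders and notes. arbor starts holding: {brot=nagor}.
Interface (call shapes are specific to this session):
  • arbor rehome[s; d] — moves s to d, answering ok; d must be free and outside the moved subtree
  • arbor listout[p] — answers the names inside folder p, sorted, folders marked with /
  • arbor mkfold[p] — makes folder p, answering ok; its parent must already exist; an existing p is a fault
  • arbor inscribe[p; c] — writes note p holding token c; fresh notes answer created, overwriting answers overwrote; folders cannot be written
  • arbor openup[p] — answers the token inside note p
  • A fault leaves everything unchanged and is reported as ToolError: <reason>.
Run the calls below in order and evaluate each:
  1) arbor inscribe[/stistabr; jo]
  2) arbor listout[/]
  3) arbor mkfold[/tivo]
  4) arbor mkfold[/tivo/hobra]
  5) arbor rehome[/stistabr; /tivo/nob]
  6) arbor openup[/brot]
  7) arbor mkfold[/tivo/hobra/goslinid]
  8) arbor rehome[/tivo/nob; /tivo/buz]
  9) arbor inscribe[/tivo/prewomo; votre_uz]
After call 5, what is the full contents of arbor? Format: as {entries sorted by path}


;; 1. arbor inscribe(p='/stistabr', c='jo') : created
;; 2. arbor listout(p='/') : [brot, stistabr]
;; 3. arbor mkfold(p='/tivo') : ok
;; 4. arbor mkfold(p='/tivo/hobra') : ok
;; 5. arbor rehome(s='/stistabr', d='/tivo/nob') : ok
;; 6. arbor openup(p='/brot') : nagor
;; 7. arbor mkfold(p='/tivo/hobra/goslinid') : ok
;; 8. arbor rehome(s='/tivo/nob', d='/tivo/buz') : ok
;; 9. arbor inscribe(p='/tivo/prewomo', c='votre_uz') : created

Answer: {brot=nagor, tivo/, tivo/hobra/, tivo/nob=jo}


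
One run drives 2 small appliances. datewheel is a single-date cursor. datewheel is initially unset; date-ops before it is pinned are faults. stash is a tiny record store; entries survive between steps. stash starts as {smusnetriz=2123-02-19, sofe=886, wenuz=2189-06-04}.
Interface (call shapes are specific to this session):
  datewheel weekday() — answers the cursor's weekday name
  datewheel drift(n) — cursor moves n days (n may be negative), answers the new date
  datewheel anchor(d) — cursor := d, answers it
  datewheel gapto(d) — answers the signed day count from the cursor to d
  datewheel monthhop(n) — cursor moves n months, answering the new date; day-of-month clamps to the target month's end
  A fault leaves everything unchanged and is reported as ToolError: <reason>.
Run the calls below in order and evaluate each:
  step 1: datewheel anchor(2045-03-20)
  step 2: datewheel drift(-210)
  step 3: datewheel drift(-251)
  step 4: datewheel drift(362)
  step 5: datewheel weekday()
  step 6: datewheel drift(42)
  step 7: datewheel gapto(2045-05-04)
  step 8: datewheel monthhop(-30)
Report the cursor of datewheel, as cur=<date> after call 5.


$ datewheel anchor d→2045-03-20
:: 2045-03-20
$ datewheel drift n→-210
:: 2044-08-22
$ datewheel drift n→-251
:: 2043-12-15
$ datewheel drift n→362
:: 2044-12-11
$ datewheel weekday
:: Sunday
$ datewheel drift n→42
:: 2045-01-22
$ datewheel gapto d→2045-05-04
:: 102
$ datewheel monthhop n→-30
:: 2042-07-22

Answer: cur=2044-12-11


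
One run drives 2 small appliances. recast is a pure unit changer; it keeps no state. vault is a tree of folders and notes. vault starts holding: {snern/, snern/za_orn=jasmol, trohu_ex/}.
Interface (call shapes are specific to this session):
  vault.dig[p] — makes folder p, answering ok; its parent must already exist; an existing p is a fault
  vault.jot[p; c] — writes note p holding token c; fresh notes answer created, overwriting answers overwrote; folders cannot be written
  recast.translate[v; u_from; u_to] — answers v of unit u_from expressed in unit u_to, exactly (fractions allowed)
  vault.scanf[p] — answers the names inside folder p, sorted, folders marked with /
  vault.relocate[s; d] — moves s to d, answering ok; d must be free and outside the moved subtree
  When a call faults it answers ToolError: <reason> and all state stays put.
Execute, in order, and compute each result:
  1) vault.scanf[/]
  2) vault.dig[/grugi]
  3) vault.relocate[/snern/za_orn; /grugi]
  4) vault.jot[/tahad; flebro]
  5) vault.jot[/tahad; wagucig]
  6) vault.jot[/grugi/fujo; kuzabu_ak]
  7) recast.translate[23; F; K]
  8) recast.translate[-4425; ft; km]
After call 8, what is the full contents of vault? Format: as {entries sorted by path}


Answer: {grugi/, grugi/fujo=kuzabu_ak, snern/, snern/za_orn=jasmol, tahad=wagucig, trohu_ex/}

Derivation:
;; scanf(p=/) ~> [snern/, trohu_ex/]
;; dig(p=/grugi) ~> ok
;; relocate(s=/snern/za_orn, d=/grugi) ~> ToolError: exists
;; jot(p=/tahad, c=flebro) ~> created
;; jot(p=/tahad, c=wagucig) ~> overwrote
;; jot(p=/grugi/fujo, c=kuzabu_ak) ~> created
;; translate(v=23, u_from=F, u_to=K) ~> 5363/20
;; translate(v=-4425, u_from=ft, u_to=km) ~> -67437/50000


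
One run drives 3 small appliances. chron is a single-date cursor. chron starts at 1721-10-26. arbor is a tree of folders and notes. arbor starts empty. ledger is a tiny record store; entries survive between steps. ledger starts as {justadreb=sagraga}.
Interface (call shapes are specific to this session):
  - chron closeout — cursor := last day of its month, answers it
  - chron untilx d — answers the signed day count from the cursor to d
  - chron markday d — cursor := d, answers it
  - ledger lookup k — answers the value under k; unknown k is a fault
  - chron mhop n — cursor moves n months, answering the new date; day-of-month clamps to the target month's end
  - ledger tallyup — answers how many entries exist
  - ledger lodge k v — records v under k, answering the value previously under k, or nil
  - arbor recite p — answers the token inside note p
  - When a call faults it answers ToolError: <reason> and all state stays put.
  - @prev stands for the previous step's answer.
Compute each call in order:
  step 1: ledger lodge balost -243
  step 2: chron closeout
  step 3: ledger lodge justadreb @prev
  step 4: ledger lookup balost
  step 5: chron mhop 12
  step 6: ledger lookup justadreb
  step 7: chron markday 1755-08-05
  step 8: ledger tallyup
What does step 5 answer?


! 1. ledger lodge(k→balost, v→-243) ~> nil
! 2. chron closeout() ~> 1721-10-31
! 3. ledger lodge(k→justadreb, v→@prev) ~> sagraga
! 4. ledger lookup(k→balost) ~> -243
! 5. chron mhop(n→12) ~> 1722-10-31
! 6. ledger lookup(k→justadreb) ~> 1721-10-31
! 7. chron markday(d→1755-08-05) ~> 1755-08-05
! 8. ledger tallyup() ~> 2

Answer: 1722-10-31


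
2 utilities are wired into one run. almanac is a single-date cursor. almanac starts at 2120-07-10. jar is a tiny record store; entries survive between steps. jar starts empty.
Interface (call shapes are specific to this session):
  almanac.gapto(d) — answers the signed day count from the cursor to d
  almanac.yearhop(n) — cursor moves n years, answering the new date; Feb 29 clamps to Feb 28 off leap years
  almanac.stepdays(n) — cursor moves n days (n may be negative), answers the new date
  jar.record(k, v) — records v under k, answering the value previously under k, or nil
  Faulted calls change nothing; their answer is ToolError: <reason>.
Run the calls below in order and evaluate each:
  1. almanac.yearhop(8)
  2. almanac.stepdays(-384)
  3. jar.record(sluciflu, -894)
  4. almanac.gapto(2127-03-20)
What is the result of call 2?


Answer: 2127-06-22

Derivation:
Step: almanac.yearhop[n='8']
Result: 2128-07-10
Step: almanac.stepdays[n='-384']
Result: 2127-06-22
Step: jar.record[k='sluciflu'; v='-894']
Result: nil
Step: almanac.gapto[d='2127-03-20']
Result: -94


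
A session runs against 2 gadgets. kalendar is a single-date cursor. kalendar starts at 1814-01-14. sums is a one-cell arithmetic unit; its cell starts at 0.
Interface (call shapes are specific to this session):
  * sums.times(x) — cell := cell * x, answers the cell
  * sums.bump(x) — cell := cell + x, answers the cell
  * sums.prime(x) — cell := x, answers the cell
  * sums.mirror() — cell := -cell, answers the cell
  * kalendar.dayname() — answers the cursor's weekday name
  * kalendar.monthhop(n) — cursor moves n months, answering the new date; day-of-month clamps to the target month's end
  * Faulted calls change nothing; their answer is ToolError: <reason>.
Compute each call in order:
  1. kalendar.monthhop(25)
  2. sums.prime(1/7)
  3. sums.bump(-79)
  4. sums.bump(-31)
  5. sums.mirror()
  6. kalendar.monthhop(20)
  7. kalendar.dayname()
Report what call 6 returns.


Answer: 1817-10-14

Derivation:
Next I call kalendar.monthhop using n→25, → 1816-02-14.
Using sums.prime using x→1/7, yielding 1/7.
Using sums.bump using x→-79, yielding -552/7.
I invoke sums.bump using x→-31, and observe -769/7.
Invoking sums.mirror, and get 769/7.
Invoking kalendar.monthhop using n→20: 1817-10-14.
Calling kalendar.dayname, and see Tuesday.


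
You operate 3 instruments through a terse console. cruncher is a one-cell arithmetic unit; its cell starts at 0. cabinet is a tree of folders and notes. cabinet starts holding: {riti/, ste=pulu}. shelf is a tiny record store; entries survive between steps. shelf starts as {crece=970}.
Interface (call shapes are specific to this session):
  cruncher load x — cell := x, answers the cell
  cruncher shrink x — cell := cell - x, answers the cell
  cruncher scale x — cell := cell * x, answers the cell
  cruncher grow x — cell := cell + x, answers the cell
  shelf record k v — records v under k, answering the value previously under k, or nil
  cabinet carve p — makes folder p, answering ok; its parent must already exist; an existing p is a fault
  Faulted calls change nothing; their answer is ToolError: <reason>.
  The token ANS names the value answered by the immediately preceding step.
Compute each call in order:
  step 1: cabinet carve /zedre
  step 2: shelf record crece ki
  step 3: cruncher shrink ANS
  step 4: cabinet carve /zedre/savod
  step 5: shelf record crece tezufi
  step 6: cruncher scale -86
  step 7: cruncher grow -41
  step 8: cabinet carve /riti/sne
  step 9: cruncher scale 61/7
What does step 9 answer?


Answer: 5086119/7

Derivation:
==> cabinet carve(p=/zedre)
<== ok
==> shelf record(k=crece, v=ki)
<== 970
==> cruncher shrink(x=ANS)
<== -970
==> cabinet carve(p=/zedre/savod)
<== ok
==> shelf record(k=crece, v=tezufi)
<== ki
==> cruncher scale(x=-86)
<== 83420
==> cruncher grow(x=-41)
<== 83379
==> cabinet carve(p=/riti/sne)
<== ok
==> cruncher scale(x=61/7)
<== 5086119/7


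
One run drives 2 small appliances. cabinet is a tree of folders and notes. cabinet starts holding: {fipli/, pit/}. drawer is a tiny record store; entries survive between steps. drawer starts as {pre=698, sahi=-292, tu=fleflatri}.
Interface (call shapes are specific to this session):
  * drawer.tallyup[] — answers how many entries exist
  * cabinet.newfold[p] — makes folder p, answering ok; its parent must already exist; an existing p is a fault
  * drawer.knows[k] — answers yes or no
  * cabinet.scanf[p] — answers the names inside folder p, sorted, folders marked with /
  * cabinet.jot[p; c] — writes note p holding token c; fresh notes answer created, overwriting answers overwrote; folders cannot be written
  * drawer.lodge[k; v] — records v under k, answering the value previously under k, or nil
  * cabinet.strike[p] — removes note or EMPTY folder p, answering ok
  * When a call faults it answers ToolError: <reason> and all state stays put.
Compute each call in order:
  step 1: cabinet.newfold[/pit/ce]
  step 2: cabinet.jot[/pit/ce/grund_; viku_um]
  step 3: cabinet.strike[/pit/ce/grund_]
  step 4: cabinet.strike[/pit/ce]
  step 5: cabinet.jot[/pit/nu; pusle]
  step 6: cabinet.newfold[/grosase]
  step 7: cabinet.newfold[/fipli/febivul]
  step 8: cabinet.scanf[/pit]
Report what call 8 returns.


% 1. cabinet.newfold(p→/pit/ce) == ok
% 2. cabinet.jot(p→/pit/ce/grund_, c→viku_um) == created
% 3. cabinet.strike(p→/pit/ce/grund_) == ok
% 4. cabinet.strike(p→/pit/ce) == ok
% 5. cabinet.jot(p→/pit/nu, c→pusle) == created
% 6. cabinet.newfold(p→/grosase) == ok
% 7. cabinet.newfold(p→/fipli/febivul) == ok
% 8. cabinet.scanf(p→/pit) == [nu]

Answer: [nu]


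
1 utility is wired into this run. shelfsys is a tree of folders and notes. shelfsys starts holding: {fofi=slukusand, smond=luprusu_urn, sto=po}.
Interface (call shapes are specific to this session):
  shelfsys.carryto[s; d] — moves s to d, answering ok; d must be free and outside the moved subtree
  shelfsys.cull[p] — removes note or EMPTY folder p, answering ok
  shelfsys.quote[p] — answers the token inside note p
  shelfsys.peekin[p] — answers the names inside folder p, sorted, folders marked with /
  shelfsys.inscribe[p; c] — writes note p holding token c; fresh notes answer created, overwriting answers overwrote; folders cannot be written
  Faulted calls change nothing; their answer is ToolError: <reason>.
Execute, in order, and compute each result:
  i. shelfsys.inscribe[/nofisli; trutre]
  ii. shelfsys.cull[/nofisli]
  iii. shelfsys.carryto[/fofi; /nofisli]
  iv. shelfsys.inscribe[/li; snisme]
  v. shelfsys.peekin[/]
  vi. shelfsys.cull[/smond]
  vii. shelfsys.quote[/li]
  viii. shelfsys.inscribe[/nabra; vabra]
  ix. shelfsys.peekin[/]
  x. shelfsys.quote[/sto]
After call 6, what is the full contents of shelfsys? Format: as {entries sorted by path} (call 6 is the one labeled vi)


Answer: {li=snisme, nofisli=slukusand, sto=po}

Derivation:
Then shelfsys.inscribe using /nofisli, trutre, yielding created.
Calling shelfsys.cull using /nofisli, and observe ok.
I call shelfsys.carryto using /fofi, /nofisli, and get ok.
I use shelfsys.inscribe using /li, snisme, and get created.
Next I call shelfsys.peekin using /, yielding [li, nofisli, smond, sto].
Invoking shelfsys.cull using /smond, → ok.
I invoke shelfsys.quote using /li, and see snisme.
I call shelfsys.inscribe using /nabra, vabra, giving created.
Invoking shelfsys.peekin using /, yielding [li, nabra, nofisli, sto].
I call shelfsys.quote using /sto, and get po.


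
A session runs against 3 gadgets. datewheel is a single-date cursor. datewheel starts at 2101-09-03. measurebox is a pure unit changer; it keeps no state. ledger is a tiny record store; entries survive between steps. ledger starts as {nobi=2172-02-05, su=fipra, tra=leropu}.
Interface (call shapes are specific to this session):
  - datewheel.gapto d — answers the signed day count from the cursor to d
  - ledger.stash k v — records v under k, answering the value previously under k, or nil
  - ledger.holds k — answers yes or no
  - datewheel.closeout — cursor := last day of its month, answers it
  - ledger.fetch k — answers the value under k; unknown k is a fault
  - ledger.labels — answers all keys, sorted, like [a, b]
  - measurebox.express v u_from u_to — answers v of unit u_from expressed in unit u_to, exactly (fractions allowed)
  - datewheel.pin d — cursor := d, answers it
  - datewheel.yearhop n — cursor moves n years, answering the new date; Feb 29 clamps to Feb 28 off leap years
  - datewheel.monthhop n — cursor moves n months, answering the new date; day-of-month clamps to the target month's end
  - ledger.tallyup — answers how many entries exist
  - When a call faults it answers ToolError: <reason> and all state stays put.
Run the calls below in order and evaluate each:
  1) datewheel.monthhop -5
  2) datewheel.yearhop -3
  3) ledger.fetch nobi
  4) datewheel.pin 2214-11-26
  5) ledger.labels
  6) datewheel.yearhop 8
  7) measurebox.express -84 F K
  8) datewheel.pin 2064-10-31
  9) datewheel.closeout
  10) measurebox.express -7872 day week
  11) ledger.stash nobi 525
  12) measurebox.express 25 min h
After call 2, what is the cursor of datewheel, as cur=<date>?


Answer: cur=2098-04-03

Derivation:
> datewheel.monthhop -5
[out] 2101-04-03
> datewheel.yearhop -3
[out] 2098-04-03
> ledger.fetch nobi
[out] 2172-02-05
> datewheel.pin 2214-11-26
[out] 2214-11-26
> ledger.labels
[out] [nobi, su, tra]
> datewheel.yearhop 8
[out] 2222-11-26
> measurebox.express -84 F K
[out] 37567/180
> datewheel.pin 2064-10-31
[out] 2064-10-31
> datewheel.closeout
[out] 2064-10-31
> measurebox.express -7872 day week
[out] -7872/7
> ledger.stash nobi 525
[out] 2172-02-05
> measurebox.express 25 min h
[out] 5/12


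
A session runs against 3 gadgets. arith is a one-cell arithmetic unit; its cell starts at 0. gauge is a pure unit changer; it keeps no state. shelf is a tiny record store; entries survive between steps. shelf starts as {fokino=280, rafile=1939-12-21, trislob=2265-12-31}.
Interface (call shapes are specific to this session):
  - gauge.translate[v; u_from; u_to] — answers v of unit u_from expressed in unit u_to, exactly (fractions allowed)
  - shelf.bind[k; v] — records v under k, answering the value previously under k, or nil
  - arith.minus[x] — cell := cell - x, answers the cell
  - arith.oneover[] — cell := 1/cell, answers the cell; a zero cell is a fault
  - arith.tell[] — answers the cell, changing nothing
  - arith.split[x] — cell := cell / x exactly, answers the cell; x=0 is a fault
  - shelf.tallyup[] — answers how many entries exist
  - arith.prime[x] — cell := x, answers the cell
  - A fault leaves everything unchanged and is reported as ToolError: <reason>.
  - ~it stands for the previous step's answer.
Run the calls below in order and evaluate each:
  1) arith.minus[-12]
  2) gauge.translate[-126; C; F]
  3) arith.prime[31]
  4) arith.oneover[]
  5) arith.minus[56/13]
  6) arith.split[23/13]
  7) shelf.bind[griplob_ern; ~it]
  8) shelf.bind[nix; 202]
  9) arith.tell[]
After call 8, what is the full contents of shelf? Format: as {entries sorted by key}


>>> arith.minus x='-12'
  12
>>> gauge.translate v='-126' u_from='C' u_to='F'
  -974/5
>>> arith.prime x='31'
  31
>>> arith.oneover
  1/31
>>> arith.minus x='56/13'
  -1723/403
>>> arith.split x='23/13'
  -1723/713
>>> shelf.bind k='griplob_ern' v='~it'
  nil
>>> shelf.bind k='nix' v='202'
  nil
>>> arith.tell
  -1723/713

Answer: {fokino=280, griplob_ern=-1723/713, nix=202, rafile=1939-12-21, trislob=2265-12-31}


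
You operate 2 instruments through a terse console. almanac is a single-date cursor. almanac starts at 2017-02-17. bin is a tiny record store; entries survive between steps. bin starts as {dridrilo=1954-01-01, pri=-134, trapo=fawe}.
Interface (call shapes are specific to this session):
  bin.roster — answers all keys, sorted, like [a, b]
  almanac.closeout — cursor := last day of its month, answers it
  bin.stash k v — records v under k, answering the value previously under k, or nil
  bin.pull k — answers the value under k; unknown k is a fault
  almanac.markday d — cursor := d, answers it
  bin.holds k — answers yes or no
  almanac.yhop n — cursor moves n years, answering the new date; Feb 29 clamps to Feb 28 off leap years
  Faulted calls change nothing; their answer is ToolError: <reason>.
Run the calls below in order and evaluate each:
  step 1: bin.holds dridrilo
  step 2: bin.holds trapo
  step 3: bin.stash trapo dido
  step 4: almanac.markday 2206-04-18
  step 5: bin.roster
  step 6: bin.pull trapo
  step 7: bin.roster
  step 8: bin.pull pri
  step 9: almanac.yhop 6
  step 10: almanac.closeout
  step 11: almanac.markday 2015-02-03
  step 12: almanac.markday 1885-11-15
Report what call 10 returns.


>>> bin.holds k='dridrilo'
[out] yes
>>> bin.holds k='trapo'
[out] yes
>>> bin.stash k='trapo' v='dido'
[out] fawe
>>> almanac.markday d='2206-04-18'
[out] 2206-04-18
>>> bin.roster
[out] [dridrilo, pri, trapo]
>>> bin.pull k='trapo'
[out] dido
>>> bin.roster
[out] [dridrilo, pri, trapo]
>>> bin.pull k='pri'
[out] -134
>>> almanac.yhop n='6'
[out] 2212-04-18
>>> almanac.closeout
[out] 2212-04-30
>>> almanac.markday d='2015-02-03'
[out] 2015-02-03
>>> almanac.markday d='1885-11-15'
[out] 1885-11-15

Answer: 2212-04-30
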